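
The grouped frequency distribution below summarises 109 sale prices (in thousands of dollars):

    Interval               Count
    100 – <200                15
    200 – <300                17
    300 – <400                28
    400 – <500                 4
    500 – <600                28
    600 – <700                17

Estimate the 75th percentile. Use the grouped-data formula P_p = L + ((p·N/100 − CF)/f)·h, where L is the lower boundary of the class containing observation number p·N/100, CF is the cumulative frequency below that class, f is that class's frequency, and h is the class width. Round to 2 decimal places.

N = 109; target position k = 75/100 · 109 = 81.75.
Cumulative frequencies: 15, 32, 60, 64, 92, 109.
Observation 81.75 falls in the class 500 – <600.
L = 500, CF = 64, f = 28, h = 100.
P75 = 500 + ((81.75 − 64)/28)·100 = 500 + 63.3929 = 563.393.

563.39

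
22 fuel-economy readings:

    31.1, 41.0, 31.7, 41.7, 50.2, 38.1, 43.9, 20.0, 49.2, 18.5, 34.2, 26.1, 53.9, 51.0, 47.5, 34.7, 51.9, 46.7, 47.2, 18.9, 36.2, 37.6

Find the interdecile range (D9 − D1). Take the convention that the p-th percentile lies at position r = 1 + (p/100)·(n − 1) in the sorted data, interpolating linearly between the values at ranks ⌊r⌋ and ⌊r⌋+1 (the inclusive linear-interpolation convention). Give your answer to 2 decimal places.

Sorted: 18.5, 18.9, 20.0, 26.1, 31.1, 31.7, 34.2, 34.7, 36.2, 37.6, 38.1, 41.0, 41.7, 43.9, 46.7, 47.2, 47.5, 49.2, 50.2, 51.0, 51.9, 53.9.
n = 22.
P10: r = 3.1; ranks 3–4 are 20.0, 26.1; interpolating gives 20.61.
P90: r = 19.9; ranks 19–20 are 50.2, 51.0; interpolating gives 50.92.
Difference: 50.92 − 20.61 = 30.31.

30.31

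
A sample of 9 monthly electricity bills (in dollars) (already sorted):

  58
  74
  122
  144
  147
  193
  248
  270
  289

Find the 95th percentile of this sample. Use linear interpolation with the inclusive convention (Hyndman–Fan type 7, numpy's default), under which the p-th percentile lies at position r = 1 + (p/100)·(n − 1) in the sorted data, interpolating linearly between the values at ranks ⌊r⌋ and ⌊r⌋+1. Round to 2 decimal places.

n = 9.
r = 1 + (95/100)·(9 − 1) = 1 + 7.6 = 8.6.
Rank 8 is 270 and rank 9 is 289.
Interpolate: 270 + 0.6·(289 − 270) = 270 + 0.6·19 = 281.4.

281.40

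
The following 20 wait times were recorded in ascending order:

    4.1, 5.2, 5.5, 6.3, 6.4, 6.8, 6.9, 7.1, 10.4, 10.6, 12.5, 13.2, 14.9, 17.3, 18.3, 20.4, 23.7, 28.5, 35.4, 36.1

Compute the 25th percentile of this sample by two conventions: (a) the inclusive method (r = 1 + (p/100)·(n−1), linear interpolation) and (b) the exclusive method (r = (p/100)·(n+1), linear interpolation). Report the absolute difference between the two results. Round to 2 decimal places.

n = 20.
(a) r = 5.75; between ranks 5 (6.4) and 6 (6.8): 6.7.
(b) r = 5.25; between ranks 5 (6.4) and 6 (6.8): 6.5.
|6.7 − 6.5| = 0.2.

0.20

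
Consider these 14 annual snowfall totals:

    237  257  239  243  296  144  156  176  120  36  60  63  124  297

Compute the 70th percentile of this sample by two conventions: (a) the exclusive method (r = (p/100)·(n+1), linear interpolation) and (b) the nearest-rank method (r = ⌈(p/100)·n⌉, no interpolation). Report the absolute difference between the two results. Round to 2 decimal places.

2.00

Sorted: 36, 60, 63, 120, 124, 144, 156, 176, 237, 239, 243, 257, 296, 297.
n = 14.
(a) r = 10.5; between ranks 10 (239) and 11 (243): 241.
(b) the nearest-rank method: rank 10 → 239.
|241 − 239| = 2.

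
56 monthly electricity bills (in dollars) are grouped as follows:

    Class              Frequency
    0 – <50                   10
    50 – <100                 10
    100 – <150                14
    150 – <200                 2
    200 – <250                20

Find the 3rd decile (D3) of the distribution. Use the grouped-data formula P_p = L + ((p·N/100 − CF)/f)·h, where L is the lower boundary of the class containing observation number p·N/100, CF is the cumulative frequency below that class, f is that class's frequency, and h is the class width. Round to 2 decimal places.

N = 56; target position k = 30/100 · 56 = 16.8.
Cumulative frequencies: 10, 20, 34, 36, 56.
Observation 16.8 falls in the class 50 – <100.
L = 50, CF = 10, f = 10, h = 50.
P30 = 50 + ((16.8 − 10)/10)·50 = 50 + 34 = 84.

84.00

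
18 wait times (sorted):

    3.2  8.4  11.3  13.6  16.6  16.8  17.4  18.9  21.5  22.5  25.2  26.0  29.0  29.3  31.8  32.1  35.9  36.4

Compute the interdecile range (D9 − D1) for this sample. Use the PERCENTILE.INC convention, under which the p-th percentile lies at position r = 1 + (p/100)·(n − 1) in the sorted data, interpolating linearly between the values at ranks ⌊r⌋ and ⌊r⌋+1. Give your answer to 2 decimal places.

22.81

n = 18.
P10: r = 2.7; ranks 2–3 are 8.4, 11.3; interpolating gives 10.43.
P90: r = 16.3; ranks 16–17 are 32.1, 35.9; interpolating gives 33.24.
Difference: 33.24 − 10.43 = 22.81.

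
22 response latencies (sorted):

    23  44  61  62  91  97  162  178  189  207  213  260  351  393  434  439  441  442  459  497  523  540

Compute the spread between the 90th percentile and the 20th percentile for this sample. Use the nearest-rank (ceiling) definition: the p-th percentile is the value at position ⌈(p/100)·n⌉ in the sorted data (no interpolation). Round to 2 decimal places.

406.00

n = 22.
P20: rank ⌈20/100·22⌉ = 5 → 91.
P90: rank ⌈90/100·22⌉ = 20 → 497.
Difference: 497 − 91 = 406.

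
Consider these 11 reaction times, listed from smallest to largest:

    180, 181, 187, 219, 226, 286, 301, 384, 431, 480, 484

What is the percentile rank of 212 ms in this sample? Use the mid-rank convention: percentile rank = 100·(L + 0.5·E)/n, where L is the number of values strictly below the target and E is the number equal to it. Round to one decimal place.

27.3

Count below 212: L = 3; count equal: E = 0; n = 11.
Percentile rank = 100·(3 + 0.5·0)/11 = 100·3/11 = 27.27.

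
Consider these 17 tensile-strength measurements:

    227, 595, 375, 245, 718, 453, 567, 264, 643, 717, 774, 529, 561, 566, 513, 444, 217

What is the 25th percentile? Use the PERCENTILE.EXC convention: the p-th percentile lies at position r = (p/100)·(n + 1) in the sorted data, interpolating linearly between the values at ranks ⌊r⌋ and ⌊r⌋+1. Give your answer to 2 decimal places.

Sorted: 217, 227, 245, 264, 375, 444, 453, 513, 529, 561, 566, 567, 595, 643, 717, 718, 774.
n = 17.
r = (25/100)·(17 + 1) = 4.5.
Rank 4 is 264 and rank 5 is 375.
Interpolate: 264 + 0.5·(375 − 264) = 264 + 0.5·111 = 319.5.

319.50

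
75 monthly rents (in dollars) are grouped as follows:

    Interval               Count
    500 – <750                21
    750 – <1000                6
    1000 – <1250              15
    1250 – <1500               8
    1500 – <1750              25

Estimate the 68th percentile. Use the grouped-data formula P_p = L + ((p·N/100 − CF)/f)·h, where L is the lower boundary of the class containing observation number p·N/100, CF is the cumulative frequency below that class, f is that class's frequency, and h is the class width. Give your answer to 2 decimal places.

N = 75; target position k = 68/100 · 75 = 51.
Cumulative frequencies: 21, 27, 42, 50, 75.
Observation 51 falls in the class 1500 – <1750.
L = 1500, CF = 50, f = 25, h = 250.
P68 = 1500 + ((51 − 50)/25)·250 = 1500 + 10 = 1510.

1510.00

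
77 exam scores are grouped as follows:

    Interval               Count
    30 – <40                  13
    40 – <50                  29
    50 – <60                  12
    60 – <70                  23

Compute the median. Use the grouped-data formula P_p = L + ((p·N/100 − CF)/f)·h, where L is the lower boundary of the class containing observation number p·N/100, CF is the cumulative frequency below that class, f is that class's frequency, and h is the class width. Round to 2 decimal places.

48.79

N = 77; target position k = 50/100 · 77 = 38.5.
Cumulative frequencies: 13, 42, 54, 77.
Observation 38.5 falls in the class 40 – <50.
L = 40, CF = 13, f = 29, h = 10.
P50 = 40 + ((38.5 − 13)/29)·10 = 40 + 8.7931 = 48.7931.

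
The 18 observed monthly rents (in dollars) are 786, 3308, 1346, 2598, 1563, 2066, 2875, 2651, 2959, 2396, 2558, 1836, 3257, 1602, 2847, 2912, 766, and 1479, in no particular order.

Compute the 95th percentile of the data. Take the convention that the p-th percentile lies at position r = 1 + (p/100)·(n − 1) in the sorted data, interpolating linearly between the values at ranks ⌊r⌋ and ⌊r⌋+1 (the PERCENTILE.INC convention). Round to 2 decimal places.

3264.65

Sorted: 766, 786, 1346, 1479, 1563, 1602, 1836, 2066, 2396, 2558, 2598, 2651, 2847, 2875, 2912, 2959, 3257, 3308.
n = 18.
r = 1 + (95/100)·(18 − 1) = 1 + 16.15 = 17.15.
Rank 17 is 3257 and rank 18 is 3308.
Interpolate: 3257 + 0.15·(3308 − 3257) = 3257 + 0.15·51 = 3264.65.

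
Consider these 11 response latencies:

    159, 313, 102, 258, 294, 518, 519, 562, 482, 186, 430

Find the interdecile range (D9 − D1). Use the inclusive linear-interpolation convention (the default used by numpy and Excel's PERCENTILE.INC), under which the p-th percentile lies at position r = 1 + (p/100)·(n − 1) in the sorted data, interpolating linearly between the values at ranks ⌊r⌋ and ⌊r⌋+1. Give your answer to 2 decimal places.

Sorted: 102, 159, 186, 258, 294, 313, 430, 482, 518, 519, 562.
n = 11.
P10: r = 2 (integer) → 159.
P90: r = 10 (integer) → 519.
Difference: 519 − 159 = 360.

360.00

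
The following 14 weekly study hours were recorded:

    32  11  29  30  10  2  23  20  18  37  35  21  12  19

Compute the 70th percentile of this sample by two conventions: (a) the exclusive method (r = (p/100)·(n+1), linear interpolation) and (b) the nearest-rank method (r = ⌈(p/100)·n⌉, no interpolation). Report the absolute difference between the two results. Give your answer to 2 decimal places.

0.50

Sorted: 2, 10, 11, 12, 18, 19, 20, 21, 23, 29, 30, 32, 35, 37.
n = 14.
(a) r = 10.5; between ranks 10 (29) and 11 (30): 29.5.
(b) the nearest-rank method: rank 10 → 29.
|29.5 − 29| = 0.5.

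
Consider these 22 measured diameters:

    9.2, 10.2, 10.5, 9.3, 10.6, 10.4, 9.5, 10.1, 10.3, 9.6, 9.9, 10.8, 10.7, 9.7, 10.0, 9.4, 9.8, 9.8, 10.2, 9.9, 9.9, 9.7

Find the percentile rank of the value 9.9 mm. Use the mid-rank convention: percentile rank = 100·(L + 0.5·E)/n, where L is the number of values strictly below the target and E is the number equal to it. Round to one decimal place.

Sorted: 9.2, 9.3, 9.4, 9.5, 9.6, 9.7, 9.7, 9.8, 9.8, 9.9, 9.9, 9.9, 10.0, 10.1, 10.2, 10.2, 10.3, 10.4, 10.5, 10.6, 10.7, 10.8.
Count below 9.9: L = 9; count equal: E = 3; n = 22.
Percentile rank = 100·(9 + 0.5·3)/22 = 100·10.5/22 = 47.73.

47.7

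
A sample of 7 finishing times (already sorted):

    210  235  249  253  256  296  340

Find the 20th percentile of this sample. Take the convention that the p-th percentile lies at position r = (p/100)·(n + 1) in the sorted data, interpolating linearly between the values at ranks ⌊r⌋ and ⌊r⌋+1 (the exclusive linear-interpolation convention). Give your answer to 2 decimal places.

225.00

n = 7.
r = (20/100)·(7 + 1) = 1.6.
Rank 1 is 210 and rank 2 is 235.
Interpolate: 210 + 0.6·(235 − 210) = 210 + 0.6·25 = 225.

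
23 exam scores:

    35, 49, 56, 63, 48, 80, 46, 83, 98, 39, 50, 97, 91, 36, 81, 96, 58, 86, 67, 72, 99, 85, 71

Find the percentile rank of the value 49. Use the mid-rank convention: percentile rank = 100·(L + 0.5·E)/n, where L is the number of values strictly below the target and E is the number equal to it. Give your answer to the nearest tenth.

23.9

Sorted: 35, 36, 39, 46, 48, 49, 50, 56, 58, 63, 67, 71, 72, 80, 81, 83, 85, 86, 91, 96, 97, 98, 99.
Count below 49: L = 5; count equal: E = 1; n = 23.
Percentile rank = 100·(5 + 0.5·1)/23 = 100·5.5/23 = 23.91.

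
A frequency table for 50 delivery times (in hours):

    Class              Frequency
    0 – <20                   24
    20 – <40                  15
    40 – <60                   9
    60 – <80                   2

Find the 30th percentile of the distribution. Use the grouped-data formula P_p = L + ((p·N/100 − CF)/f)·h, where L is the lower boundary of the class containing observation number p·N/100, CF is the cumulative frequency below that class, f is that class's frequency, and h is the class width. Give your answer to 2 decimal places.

N = 50; target position k = 30/100 · 50 = 15.
Cumulative frequencies: 24, 39, 48, 50.
Observation 15 falls in the class 0 – <20.
L = 0, CF = 0, f = 24, h = 20.
P30 = 0 + ((15 − 0)/24)·20 = 0 + 12.5 = 12.5.

12.50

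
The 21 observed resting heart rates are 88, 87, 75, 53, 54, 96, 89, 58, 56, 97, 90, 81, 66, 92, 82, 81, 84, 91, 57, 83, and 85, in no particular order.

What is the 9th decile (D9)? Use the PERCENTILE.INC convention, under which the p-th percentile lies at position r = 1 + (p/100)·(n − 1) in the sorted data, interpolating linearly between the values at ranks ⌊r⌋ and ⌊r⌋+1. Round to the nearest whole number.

Sorted: 53, 54, 56, 57, 58, 66, 75, 81, 81, 82, 83, 84, 85, 87, 88, 89, 90, 91, 92, 96, 97.
n = 21.
r = 1 + (90/100)·(21 − 1) = 1 + 18 = 19.
r is an integer, so P90 is the value at rank 19: 92.

92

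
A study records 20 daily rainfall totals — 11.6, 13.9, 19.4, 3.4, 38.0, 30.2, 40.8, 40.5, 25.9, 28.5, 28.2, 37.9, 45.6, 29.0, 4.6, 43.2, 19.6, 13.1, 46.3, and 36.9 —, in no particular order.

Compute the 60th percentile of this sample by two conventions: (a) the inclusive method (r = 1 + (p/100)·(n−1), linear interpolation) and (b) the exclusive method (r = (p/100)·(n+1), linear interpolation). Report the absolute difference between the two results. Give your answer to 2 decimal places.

1.34

Sorted: 3.4, 4.6, 11.6, 13.1, 13.9, 19.4, 19.6, 25.9, 28.2, 28.5, 29.0, 30.2, 36.9, 37.9, 38.0, 40.5, 40.8, 43.2, 45.6, 46.3.
n = 20.
(a) r = 12.4; between ranks 12 (30.2) and 13 (36.9): 32.88.
(b) r = 12.6; between ranks 12 (30.2) and 13 (36.9): 34.22.
|32.88 − 34.22| = 1.34.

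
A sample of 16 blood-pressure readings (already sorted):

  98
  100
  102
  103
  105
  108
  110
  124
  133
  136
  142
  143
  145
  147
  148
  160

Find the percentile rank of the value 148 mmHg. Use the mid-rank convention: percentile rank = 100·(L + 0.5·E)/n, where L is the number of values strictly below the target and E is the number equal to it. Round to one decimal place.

90.6

Count below 148: L = 14; count equal: E = 1; n = 16.
Percentile rank = 100·(14 + 0.5·1)/16 = 100·14.5/16 = 90.62.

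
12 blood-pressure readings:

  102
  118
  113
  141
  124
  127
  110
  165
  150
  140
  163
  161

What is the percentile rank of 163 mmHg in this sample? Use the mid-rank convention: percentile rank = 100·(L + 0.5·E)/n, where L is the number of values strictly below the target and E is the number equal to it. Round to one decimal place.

Sorted: 102, 110, 113, 118, 124, 127, 140, 141, 150, 161, 163, 165.
Count below 163: L = 10; count equal: E = 1; n = 12.
Percentile rank = 100·(10 + 0.5·1)/12 = 100·10.5/12 = 87.5.

87.5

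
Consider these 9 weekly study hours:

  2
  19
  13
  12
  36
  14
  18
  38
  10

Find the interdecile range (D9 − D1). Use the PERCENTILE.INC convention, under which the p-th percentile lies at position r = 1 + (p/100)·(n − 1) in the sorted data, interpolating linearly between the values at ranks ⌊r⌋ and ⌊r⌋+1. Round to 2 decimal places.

28.00

Sorted: 2, 10, 12, 13, 14, 18, 19, 36, 38.
n = 9.
P10: r = 1.8; ranks 1–2 are 2, 10; interpolating gives 8.4.
P90: r = 8.2; ranks 8–9 are 36, 38; interpolating gives 36.4.
Difference: 36.4 − 8.4 = 28.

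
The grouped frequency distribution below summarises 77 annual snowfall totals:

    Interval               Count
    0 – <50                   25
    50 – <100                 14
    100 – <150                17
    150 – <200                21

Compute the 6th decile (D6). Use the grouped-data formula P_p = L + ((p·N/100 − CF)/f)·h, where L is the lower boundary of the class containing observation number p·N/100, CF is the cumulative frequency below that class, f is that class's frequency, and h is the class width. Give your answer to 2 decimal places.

121.18

N = 77; target position k = 60/100 · 77 = 46.2.
Cumulative frequencies: 25, 39, 56, 77.
Observation 46.2 falls in the class 100 – <150.
L = 100, CF = 39, f = 17, h = 50.
P60 = 100 + ((46.2 − 39)/17)·50 = 100 + 21.1765 = 121.176.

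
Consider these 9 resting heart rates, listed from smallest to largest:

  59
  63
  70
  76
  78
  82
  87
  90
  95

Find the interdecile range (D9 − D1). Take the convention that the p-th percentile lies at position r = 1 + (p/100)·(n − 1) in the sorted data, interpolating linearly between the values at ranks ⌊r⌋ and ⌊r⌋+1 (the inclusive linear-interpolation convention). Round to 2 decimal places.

n = 9.
P10: r = 1.8; ranks 1–2 are 59, 63; interpolating gives 62.2.
P90: r = 8.2; ranks 8–9 are 90, 95; interpolating gives 91.
Difference: 91 − 62.2 = 28.8.

28.80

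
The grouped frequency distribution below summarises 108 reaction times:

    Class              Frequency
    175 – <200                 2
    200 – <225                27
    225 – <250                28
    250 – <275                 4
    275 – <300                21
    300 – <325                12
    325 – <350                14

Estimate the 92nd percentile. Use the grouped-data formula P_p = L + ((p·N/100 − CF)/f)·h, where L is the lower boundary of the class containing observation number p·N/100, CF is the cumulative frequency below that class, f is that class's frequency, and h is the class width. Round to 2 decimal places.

334.57

N = 108; target position k = 92/100 · 108 = 99.36.
Cumulative frequencies: 2, 29, 57, 61, 82, 94, 108.
Observation 99.36 falls in the class 325 – <350.
L = 325, CF = 94, f = 14, h = 25.
P92 = 325 + ((99.36 − 94)/14)·25 = 325 + 9.57143 = 334.571.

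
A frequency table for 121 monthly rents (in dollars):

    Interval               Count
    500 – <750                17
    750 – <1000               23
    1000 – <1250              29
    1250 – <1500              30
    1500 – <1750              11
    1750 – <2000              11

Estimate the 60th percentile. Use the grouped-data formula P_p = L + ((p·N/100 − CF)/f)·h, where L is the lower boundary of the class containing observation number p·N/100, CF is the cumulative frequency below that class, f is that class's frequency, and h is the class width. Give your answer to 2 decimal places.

N = 121; target position k = 60/100 · 121 = 72.6.
Cumulative frequencies: 17, 40, 69, 99, 110, 121.
Observation 72.6 falls in the class 1250 – <1500.
L = 1250, CF = 69, f = 30, h = 250.
P60 = 1250 + ((72.6 − 69)/30)·250 = 1250 + 30 = 1280.

1280.00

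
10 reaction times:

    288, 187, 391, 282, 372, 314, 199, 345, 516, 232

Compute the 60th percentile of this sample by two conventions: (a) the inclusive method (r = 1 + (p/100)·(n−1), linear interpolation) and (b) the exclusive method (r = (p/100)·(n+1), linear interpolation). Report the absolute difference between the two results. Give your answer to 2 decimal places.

6.20

Sorted: 187, 199, 232, 282, 288, 314, 345, 372, 391, 516.
n = 10.
(a) r = 6.4; between ranks 6 (314) and 7 (345): 326.4.
(b) r = 6.6; between ranks 6 (314) and 7 (345): 332.6.
|326.4 − 332.6| = 6.2.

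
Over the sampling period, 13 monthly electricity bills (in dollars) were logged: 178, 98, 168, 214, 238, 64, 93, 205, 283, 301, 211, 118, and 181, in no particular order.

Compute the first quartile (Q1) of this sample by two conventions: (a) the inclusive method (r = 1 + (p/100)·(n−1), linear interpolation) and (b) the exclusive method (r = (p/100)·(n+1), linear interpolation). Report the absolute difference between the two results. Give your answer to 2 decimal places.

10.00

Sorted: 64, 93, 98, 118, 168, 178, 181, 205, 211, 214, 238, 283, 301.
n = 13.
(a) r = 4 → value at rank 4 = 118.
(b) r = 3.5; between ranks 3 (98) and 4 (118): 108.
|118 − 108| = 10.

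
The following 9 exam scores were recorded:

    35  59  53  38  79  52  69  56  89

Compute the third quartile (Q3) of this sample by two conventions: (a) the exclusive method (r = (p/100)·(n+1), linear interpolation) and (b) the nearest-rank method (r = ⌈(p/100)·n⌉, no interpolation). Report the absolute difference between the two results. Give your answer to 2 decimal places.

5.00

Sorted: 35, 38, 52, 53, 56, 59, 69, 79, 89.
n = 9.
(a) r = 7.5; between ranks 7 (69) and 8 (79): 74.
(b) the nearest-rank method: rank 7 → 69.
|74 − 69| = 5.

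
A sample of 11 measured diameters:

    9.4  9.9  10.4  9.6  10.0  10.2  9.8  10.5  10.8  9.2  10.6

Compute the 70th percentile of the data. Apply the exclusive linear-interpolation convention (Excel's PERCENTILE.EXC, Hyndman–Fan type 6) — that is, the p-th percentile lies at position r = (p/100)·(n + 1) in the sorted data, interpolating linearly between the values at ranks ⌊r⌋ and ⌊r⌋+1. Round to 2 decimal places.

Sorted: 9.2, 9.4, 9.6, 9.8, 9.9, 10.0, 10.2, 10.4, 10.5, 10.6, 10.8.
n = 11.
r = (70/100)·(11 + 1) = 8.4.
Rank 8 is 10.4 and rank 9 is 10.5.
Interpolate: 10.4 + 0.4·(10.5 − 10.4) = 10.4 + 0.4·0.1 = 10.44.

10.44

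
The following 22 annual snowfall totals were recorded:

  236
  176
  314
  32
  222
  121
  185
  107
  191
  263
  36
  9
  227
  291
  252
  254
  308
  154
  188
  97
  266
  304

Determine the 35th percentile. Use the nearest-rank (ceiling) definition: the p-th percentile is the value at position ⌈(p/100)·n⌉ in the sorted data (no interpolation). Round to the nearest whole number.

176

Sorted: 9, 32, 36, 97, 107, 121, 154, 176, 185, 188, 191, 222, 227, 236, 252, 254, 263, 266, 291, 304, 308, 314.
n = 22.
Position = ⌈35/100 · 22⌉ = ⌈7.7⌉ = 8.
The value at rank 8 is 176.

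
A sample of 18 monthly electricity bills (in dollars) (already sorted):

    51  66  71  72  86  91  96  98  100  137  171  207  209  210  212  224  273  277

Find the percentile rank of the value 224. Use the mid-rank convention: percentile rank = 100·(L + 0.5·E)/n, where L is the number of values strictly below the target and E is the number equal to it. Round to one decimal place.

Count below 224: L = 15; count equal: E = 1; n = 18.
Percentile rank = 100·(15 + 0.5·1)/18 = 100·15.5/18 = 86.11.

86.1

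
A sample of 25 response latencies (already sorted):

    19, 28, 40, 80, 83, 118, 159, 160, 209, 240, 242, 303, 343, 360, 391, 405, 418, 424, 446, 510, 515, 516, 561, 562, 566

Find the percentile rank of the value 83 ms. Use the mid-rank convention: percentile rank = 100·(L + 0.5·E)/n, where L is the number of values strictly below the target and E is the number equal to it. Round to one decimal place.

Count below 83: L = 4; count equal: E = 1; n = 25.
Percentile rank = 100·(4 + 0.5·1)/25 = 100·4.5/25 = 18.

18.0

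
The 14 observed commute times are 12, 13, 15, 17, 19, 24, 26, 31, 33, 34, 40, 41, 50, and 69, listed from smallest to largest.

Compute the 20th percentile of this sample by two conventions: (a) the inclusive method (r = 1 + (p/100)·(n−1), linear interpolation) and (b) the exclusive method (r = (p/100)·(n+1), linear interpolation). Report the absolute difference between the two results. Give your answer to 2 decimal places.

1.20

n = 14.
(a) r = 3.6; between ranks 3 (15) and 4 (17): 16.2.
(b) r = 3 → value at rank 3 = 15.
|16.2 − 15| = 1.2.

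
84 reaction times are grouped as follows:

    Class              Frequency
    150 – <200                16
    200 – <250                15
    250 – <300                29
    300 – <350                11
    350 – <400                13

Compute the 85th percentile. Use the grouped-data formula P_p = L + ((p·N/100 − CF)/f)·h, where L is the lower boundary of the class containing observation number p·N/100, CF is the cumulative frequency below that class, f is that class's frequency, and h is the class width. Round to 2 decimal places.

N = 84; target position k = 85/100 · 84 = 71.4.
Cumulative frequencies: 16, 31, 60, 71, 84.
Observation 71.4 falls in the class 350 – <400.
L = 350, CF = 71, f = 13, h = 50.
P85 = 350 + ((71.4 − 71)/13)·50 = 350 + 1.53846 = 351.538.

351.54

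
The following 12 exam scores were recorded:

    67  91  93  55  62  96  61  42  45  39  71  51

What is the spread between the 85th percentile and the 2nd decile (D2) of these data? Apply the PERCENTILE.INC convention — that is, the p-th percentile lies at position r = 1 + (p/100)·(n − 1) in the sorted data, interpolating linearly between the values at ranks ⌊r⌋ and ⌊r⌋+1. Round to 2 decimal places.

45.50

Sorted: 39, 42, 45, 51, 55, 61, 62, 67, 71, 91, 93, 96.
n = 12.
P20: r = 3.2; ranks 3–4 are 45, 51; interpolating gives 46.2.
P85: r = 10.35; ranks 10–11 are 91, 93; interpolating gives 91.7.
Difference: 91.7 − 46.2 = 45.5.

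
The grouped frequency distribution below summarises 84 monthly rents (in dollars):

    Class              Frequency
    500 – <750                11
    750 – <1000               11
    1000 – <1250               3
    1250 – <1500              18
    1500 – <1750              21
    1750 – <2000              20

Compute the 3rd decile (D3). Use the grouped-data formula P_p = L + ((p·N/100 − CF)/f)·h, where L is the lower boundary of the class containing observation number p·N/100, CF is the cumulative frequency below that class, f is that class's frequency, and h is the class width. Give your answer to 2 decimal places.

1252.78

N = 84; target position k = 30/100 · 84 = 25.2.
Cumulative frequencies: 11, 22, 25, 43, 64, 84.
Observation 25.2 falls in the class 1250 – <1500.
L = 1250, CF = 25, f = 18, h = 250.
P30 = 1250 + ((25.2 − 25)/18)·250 = 1250 + 2.77778 = 1252.78.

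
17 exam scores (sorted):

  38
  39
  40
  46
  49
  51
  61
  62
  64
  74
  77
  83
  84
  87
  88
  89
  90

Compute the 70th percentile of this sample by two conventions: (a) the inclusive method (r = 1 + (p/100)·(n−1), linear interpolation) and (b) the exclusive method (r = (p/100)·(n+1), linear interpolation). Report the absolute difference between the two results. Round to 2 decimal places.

0.40

n = 17.
(a) r = 12.2; between ranks 12 (83) and 13 (84): 83.2.
(b) r = 12.6; between ranks 12 (83) and 13 (84): 83.6.
|83.2 − 83.6| = 0.4.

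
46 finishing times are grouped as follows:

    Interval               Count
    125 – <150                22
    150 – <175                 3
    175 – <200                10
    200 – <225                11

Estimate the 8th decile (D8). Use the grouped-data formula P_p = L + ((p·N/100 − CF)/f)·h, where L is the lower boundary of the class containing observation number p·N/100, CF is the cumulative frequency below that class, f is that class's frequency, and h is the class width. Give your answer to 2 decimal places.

N = 46; target position k = 80/100 · 46 = 36.8.
Cumulative frequencies: 22, 25, 35, 46.
Observation 36.8 falls in the class 200 – <225.
L = 200, CF = 35, f = 11, h = 25.
P80 = 200 + ((36.8 − 35)/11)·25 = 200 + 4.09091 = 204.091.

204.09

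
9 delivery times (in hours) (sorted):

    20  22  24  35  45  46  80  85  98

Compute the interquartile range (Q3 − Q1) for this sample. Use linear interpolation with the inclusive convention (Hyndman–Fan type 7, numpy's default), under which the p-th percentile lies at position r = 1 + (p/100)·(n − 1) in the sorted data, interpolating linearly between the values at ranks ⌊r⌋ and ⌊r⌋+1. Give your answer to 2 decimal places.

56.00

n = 9.
P25: r = 3 (integer) → 24.
P75: r = 7 (integer) → 80.
Difference: 80 − 24 = 56.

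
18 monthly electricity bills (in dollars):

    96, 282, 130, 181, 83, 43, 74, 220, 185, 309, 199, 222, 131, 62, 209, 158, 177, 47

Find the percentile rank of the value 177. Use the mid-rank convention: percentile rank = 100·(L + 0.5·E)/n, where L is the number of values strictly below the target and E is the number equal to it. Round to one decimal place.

Sorted: 43, 47, 62, 74, 83, 96, 130, 131, 158, 177, 181, 185, 199, 209, 220, 222, 282, 309.
Count below 177: L = 9; count equal: E = 1; n = 18.
Percentile rank = 100·(9 + 0.5·1)/18 = 100·9.5/18 = 52.78.

52.8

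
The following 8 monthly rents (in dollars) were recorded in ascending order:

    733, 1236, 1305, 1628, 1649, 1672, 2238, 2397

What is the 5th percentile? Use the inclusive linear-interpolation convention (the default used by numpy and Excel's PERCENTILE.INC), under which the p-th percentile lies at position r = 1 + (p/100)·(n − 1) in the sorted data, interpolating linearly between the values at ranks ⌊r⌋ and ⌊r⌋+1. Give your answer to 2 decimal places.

n = 8.
r = 1 + (5/100)·(8 − 1) = 1 + 0.35 = 1.35.
Rank 1 is 733 and rank 2 is 1236.
Interpolate: 733 + 0.35·(1236 − 733) = 733 + 0.35·503 = 909.05.

909.05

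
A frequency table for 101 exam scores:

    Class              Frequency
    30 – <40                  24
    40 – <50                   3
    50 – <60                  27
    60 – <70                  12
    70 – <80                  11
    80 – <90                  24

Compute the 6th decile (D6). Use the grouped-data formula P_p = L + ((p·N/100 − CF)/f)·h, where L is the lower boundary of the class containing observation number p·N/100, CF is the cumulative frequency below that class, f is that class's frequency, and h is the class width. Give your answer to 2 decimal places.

N = 101; target position k = 60/100 · 101 = 60.6.
Cumulative frequencies: 24, 27, 54, 66, 77, 101.
Observation 60.6 falls in the class 60 – <70.
L = 60, CF = 54, f = 12, h = 10.
P60 = 60 + ((60.6 − 54)/12)·10 = 60 + 5.5 = 65.5.

65.50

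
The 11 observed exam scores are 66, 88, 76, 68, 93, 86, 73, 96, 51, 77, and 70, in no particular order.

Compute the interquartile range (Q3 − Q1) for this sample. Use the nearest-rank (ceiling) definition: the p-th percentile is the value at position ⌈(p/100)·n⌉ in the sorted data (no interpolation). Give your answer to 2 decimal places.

Sorted: 51, 66, 68, 70, 73, 76, 77, 86, 88, 93, 96.
n = 11.
P25: rank ⌈25/100·11⌉ = 3 → 68.
P75: rank ⌈75/100·11⌉ = 9 → 88.
Difference: 88 − 68 = 20.

20.00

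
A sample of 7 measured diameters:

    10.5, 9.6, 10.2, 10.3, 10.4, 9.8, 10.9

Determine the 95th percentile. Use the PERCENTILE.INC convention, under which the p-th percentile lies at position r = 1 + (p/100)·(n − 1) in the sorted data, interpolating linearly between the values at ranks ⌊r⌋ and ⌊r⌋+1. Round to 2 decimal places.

10.78

Sorted: 9.6, 9.8, 10.2, 10.3, 10.4, 10.5, 10.9.
n = 7.
r = 1 + (95/100)·(7 − 1) = 1 + 5.7 = 6.7.
Rank 6 is 10.5 and rank 7 is 10.9.
Interpolate: 10.5 + 0.7·(10.9 − 10.5) = 10.5 + 0.7·0.4 = 10.78.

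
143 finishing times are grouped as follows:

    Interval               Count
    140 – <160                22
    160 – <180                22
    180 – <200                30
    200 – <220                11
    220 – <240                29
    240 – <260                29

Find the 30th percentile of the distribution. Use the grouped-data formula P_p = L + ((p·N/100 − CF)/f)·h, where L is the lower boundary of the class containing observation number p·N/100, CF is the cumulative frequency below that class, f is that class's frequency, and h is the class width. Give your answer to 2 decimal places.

179.00

N = 143; target position k = 30/100 · 143 = 42.9.
Cumulative frequencies: 22, 44, 74, 85, 114, 143.
Observation 42.9 falls in the class 160 – <180.
L = 160, CF = 22, f = 22, h = 20.
P30 = 160 + ((42.9 − 22)/22)·20 = 160 + 19 = 179.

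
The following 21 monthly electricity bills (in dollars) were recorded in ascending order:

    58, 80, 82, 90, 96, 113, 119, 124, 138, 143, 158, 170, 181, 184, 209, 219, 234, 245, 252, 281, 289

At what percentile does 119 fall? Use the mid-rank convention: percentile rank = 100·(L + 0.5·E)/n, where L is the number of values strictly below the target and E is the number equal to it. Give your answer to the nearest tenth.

31.0

Count below 119: L = 6; count equal: E = 1; n = 21.
Percentile rank = 100·(6 + 0.5·1)/21 = 100·6.5/21 = 30.95.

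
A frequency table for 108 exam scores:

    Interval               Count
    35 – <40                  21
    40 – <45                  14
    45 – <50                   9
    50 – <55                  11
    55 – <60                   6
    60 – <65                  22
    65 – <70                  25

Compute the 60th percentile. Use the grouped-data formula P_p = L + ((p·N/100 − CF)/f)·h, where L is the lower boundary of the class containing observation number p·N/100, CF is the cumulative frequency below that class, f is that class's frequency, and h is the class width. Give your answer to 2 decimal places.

N = 108; target position k = 60/100 · 108 = 64.8.
Cumulative frequencies: 21, 35, 44, 55, 61, 83, 108.
Observation 64.8 falls in the class 60 – <65.
L = 60, CF = 61, f = 22, h = 5.
P60 = 60 + ((64.8 − 61)/22)·5 = 60 + 0.863636 = 60.8636.

60.86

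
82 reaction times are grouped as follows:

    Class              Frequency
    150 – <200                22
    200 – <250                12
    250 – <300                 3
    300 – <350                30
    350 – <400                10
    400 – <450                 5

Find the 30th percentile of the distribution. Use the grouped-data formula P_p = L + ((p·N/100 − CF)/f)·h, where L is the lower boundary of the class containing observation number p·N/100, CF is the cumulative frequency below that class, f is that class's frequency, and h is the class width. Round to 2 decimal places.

N = 82; target position k = 30/100 · 82 = 24.6.
Cumulative frequencies: 22, 34, 37, 67, 77, 82.
Observation 24.6 falls in the class 200 – <250.
L = 200, CF = 22, f = 12, h = 50.
P30 = 200 + ((24.6 − 22)/12)·50 = 200 + 10.8333 = 210.833.

210.83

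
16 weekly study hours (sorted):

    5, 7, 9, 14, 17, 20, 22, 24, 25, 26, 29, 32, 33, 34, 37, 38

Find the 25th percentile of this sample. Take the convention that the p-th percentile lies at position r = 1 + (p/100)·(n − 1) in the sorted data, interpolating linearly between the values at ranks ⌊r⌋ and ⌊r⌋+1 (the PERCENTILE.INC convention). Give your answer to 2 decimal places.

n = 16.
r = 1 + (25/100)·(16 − 1) = 1 + 3.75 = 4.75.
Rank 4 is 14 and rank 5 is 17.
Interpolate: 14 + 0.75·(17 − 14) = 14 + 0.75·3 = 16.25.

16.25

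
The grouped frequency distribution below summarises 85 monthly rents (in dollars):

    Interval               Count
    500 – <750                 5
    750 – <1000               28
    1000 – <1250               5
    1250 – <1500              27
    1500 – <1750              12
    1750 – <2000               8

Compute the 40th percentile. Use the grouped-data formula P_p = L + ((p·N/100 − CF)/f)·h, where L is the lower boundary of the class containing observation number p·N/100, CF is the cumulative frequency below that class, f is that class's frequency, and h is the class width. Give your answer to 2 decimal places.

1050.00

N = 85; target position k = 40/100 · 85 = 34.
Cumulative frequencies: 5, 33, 38, 65, 77, 85.
Observation 34 falls in the class 1000 – <1250.
L = 1000, CF = 33, f = 5, h = 250.
P40 = 1000 + ((34 − 33)/5)·250 = 1000 + 50 = 1050.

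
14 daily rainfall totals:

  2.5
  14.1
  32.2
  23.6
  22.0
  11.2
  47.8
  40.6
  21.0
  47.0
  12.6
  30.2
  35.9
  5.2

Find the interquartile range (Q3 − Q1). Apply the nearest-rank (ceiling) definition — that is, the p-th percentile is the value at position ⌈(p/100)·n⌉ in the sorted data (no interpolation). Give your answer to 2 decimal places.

Sorted: 2.5, 5.2, 11.2, 12.6, 14.1, 21.0, 22.0, 23.6, 30.2, 32.2, 35.9, 40.6, 47.0, 47.8.
n = 14.
P25: rank ⌈25/100·14⌉ = 4 → 12.6.
P75: rank ⌈75/100·14⌉ = 11 → 35.9.
Difference: 35.9 − 12.6 = 23.3.

23.30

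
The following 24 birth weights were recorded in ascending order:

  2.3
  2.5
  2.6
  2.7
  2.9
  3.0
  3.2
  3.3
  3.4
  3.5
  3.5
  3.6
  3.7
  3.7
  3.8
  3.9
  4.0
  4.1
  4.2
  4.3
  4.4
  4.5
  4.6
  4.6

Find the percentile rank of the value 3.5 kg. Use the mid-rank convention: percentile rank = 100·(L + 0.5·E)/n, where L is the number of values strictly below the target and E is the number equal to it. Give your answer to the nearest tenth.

Count below 3.5: L = 9; count equal: E = 2; n = 24.
Percentile rank = 100·(9 + 0.5·2)/24 = 100·10/24 = 41.67.

41.7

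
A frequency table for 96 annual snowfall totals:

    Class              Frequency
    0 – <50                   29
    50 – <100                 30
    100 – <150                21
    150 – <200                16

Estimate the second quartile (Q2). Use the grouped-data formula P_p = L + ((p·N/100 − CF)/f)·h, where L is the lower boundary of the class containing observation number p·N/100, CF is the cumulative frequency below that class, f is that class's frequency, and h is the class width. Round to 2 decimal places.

N = 96; target position k = 50/100 · 96 = 48.
Cumulative frequencies: 29, 59, 80, 96.
Observation 48 falls in the class 50 – <100.
L = 50, CF = 29, f = 30, h = 50.
P50 = 50 + ((48 − 29)/30)·50 = 50 + 31.6667 = 81.6667.

81.67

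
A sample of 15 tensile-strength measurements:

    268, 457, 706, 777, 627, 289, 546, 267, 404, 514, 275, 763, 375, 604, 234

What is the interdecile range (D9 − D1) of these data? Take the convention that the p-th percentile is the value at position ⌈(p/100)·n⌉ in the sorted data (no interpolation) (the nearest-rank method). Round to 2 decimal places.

Sorted: 234, 267, 268, 275, 289, 375, 404, 457, 514, 546, 604, 627, 706, 763, 777.
n = 15.
P10: rank ⌈10/100·15⌉ = 2 → 267.
P90: rank ⌈90/100·15⌉ = 14 → 763.
Difference: 763 − 267 = 496.

496.00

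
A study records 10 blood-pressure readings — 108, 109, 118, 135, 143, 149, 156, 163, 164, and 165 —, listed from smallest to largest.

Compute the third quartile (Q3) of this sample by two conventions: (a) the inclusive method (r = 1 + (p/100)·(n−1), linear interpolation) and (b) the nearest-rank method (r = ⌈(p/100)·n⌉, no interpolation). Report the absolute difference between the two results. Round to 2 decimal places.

1.75

n = 10.
(a) r = 7.75; between ranks 7 (156) and 8 (163): 161.25.
(b) the nearest-rank method: rank 8 → 163.
|161.25 − 163| = 1.75.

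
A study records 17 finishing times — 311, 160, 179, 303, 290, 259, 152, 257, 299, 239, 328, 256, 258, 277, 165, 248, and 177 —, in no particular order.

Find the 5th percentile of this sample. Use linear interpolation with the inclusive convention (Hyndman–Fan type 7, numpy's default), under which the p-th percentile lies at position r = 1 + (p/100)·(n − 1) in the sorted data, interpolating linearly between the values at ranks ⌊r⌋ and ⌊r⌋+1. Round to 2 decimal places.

Sorted: 152, 160, 165, 177, 179, 239, 248, 256, 257, 258, 259, 277, 290, 299, 303, 311, 328.
n = 17.
r = 1 + (5/100)·(17 − 1) = 1 + 0.8 = 1.8.
Rank 1 is 152 and rank 2 is 160.
Interpolate: 152 + 0.8·(160 − 152) = 152 + 0.8·8 = 158.4.

158.40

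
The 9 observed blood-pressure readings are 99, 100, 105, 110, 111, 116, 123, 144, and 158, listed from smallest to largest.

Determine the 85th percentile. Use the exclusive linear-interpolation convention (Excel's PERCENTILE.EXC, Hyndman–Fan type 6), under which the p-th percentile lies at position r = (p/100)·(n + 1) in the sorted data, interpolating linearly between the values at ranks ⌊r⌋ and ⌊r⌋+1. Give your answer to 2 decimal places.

n = 9.
r = (85/100)·(9 + 1) = 8.5.
Rank 8 is 144 and rank 9 is 158.
Interpolate: 144 + 0.5·(158 − 144) = 144 + 0.5·14 = 151.

151.00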